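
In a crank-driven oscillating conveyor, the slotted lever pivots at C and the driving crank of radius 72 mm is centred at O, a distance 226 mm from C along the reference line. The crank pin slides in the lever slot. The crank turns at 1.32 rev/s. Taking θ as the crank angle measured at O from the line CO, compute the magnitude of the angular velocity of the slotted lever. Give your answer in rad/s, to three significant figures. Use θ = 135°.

1.58

ω = 8.294 rad/s (from 1.32 rev/s).
Crank pin A relative to C: A = (d + r cosθ, r sinθ); lever angle φ = atan2(r sinθ, d + r cosθ).
Differentiating tanφ: φ̇ = rω(d cosθ + r)/(d² + r² + 2dr cosθ).
d² + r² + 2dr cosθ = |CA|² = 0.0332479 m²;  d cosθ + r = -0.087806 m.
|ω_lever| = |0.072·8.294·-0.087806| / 0.0332479 = 1.5771 rad/s.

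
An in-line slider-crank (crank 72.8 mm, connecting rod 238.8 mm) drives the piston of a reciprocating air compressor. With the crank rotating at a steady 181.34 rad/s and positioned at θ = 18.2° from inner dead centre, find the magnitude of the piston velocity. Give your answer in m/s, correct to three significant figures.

5.32

ω = 181.3 rad/s
For an in-line slider-crank, x = r cosθ + √(L² − r² sin²θ), so v = −rω sinθ·[1 + r cosθ/√(L² − r² sin²θ)].
With r = 0.0728 m, L = 0.2388 m, θ = 18.2°: √(L² − r² sin²θ) = 0.23772 m.
v = −0.0728·181.3·0.31233·[1 + 0.0728·0.94997/0.23772] = -5.3229 m/s.
|v| = 5.3229 m/s.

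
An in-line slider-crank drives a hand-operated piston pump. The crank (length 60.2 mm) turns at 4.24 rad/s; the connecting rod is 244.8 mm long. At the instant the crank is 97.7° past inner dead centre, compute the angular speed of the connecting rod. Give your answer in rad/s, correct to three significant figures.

ω = 4.24 rad/s
The rod makes angle φ with the slider axis where L sinφ = r sinθ; differentiating, L cosφ·φ̇ = r ω cosθ.
L cosφ = √(L² − r² sin²θ) = 0.23742 m.
|ω_rod| = r ω |cosθ| / √(L² − r² sin²θ) = 0.0602·4.24·0.13399/0.23742 = 0.14405 rad/s.

0.144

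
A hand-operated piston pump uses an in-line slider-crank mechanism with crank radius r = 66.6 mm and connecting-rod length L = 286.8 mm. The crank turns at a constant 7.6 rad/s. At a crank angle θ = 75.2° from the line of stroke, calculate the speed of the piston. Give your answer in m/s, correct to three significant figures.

0.519

ω = 7.6 rad/s
For an in-line slider-crank, x = r cosθ + √(L² − r² sin²θ), so v = −rω sinθ·[1 + r cosθ/√(L² − r² sin²θ)].
With r = 0.0666 m, L = 0.2868 m, θ = 75.2°: √(L² − r² sin²θ) = 0.27948 m.
v = −0.0666·7.6·0.96682·[1 + 0.0666·0.25545/0.27948] = -0.51916 m/s.
|v| = 0.51916 m/s.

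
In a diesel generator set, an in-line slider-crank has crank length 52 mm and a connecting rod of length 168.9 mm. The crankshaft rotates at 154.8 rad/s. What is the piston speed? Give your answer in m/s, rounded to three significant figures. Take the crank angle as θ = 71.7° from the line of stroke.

8.42

ω = 154.8 rad/s
For an in-line slider-crank, x = r cosθ + √(L² − r² sin²θ), so v = −rω sinθ·[1 + r cosθ/√(L² − r² sin²θ)].
With r = 0.052 m, L = 0.1689 m, θ = 71.7°: √(L² − r² sin²θ) = 0.16152 m.
v = −0.052·154.8·0.94943·[1 + 0.052·0.31399/0.16152] = -8.415 m/s.
|v| = 8.415 m/s.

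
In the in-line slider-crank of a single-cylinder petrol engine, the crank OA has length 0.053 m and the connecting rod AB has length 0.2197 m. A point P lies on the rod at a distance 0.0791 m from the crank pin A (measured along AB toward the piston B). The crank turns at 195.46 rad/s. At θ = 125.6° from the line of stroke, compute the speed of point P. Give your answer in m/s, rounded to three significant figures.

ω = 195.5 rad/s.  Crank-pin speed |V_A| = rω = 10.359 m/s, perpendicular to OA.
Rod angle: sinφ = −(r/L) sinθ ⇒ φ = -11.312°; ω_rod = −rω cosθ/√(L²−r²sin²θ) = +27.992 rad/s.
V_P = V_A + ω_rod × AP, with AP = 0.0791 m along the rod.
Components: V_Px = −rω sinθ − a·ω_rod·sinφ = -7.9889 m/s;  V_Py = rω cosθ + a·ω_rod·cosφ = -3.8593 m/s.
|V_P| = √(V_Px² + V_Py²) = 8.8722 m/s.

8.87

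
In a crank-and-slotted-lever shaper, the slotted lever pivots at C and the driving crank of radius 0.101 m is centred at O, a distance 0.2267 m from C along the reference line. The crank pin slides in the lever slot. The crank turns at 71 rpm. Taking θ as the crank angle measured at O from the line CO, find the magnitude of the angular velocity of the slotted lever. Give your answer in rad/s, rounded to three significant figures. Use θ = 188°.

5.71

ω = 7.435 rad/s (from 71 rpm).
Crank pin A relative to C: A = (d + r cosθ, r sinθ); lever angle φ = atan2(r sinθ, d + r cosθ).
Differentiating tanφ: φ̇ = rω(d cosθ + r)/(d² + r² + 2dr cosθ).
d² + r² + 2dr cosθ = |CA|² = 0.0162461 m²;  d cosθ + r = -0.12349 m.
|ω_lever| = |0.101·7.435·-0.12349| / 0.0162461 = 5.7082 rad/s.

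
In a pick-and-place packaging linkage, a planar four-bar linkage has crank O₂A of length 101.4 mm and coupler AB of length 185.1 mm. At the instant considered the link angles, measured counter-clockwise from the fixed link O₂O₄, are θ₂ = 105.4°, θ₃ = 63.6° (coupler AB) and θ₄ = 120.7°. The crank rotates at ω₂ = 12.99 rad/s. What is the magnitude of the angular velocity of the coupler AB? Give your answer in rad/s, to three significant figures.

2.24

ω₂ = 12.99 rad/s
Differentiating the loop-closure r₂e^{iθ₂}+r₃e^{iθ₃}=r₁+r₄e^{iθ₄} gives r₂ω₂e^{iθ₂}+r₃ω₃e^{iθ₃}=r₄ω₄e^{iθ₄}.
Eliminating the other unknown: ω₃ = r₂ω₂ sin(θ₄−θ₂) / [r₃ sin(θ₃−θ₄)].
Numerator sine = +0.26387; denominator sine = -0.83962.
Result = 0.1014·12.99·(+0.26387) / (0.1851·(-0.83962)) = -2.2364 rad/s; magnitude 2.2364 rad/s.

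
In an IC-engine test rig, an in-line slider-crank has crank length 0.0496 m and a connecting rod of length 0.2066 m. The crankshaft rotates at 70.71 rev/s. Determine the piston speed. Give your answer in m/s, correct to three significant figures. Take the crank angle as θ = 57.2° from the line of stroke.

21.0

ω = 2π·70.7 = 444.3 rad/s
For an in-line slider-crank, x = r cosθ + √(L² − r² sin²θ), so v = −rω sinθ·[1 + r cosθ/√(L² − r² sin²θ)].
With r = 0.0496 m, L = 0.2066 m, θ = 57.2°: √(L² − r² sin²θ) = 0.20235 m.
v = −0.0496·444.3·0.84057·[1 + 0.0496·0.54171/0.20235] = -20.983 m/s.
|v| = 20.983 m/s.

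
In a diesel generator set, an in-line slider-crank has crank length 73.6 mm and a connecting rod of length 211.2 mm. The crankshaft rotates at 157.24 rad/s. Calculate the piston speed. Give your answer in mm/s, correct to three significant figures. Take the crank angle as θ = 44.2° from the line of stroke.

ω = 157.2 rad/s
For an in-line slider-crank, x = r cosθ + √(L² − r² sin²θ), so v = −rω sinθ·[1 + r cosθ/√(L² − r² sin²θ)].
With r = 0.0736 m, L = 0.2112 m, θ = 44.2°: √(L² − r² sin²θ) = 0.20487 m.
v = −0.0736·157.2·0.69717·[1 + 0.0736·0.71691/0.20487] = -10.146 m/s.
|v| = 10.146 m/s = 10146 mm/s.

10100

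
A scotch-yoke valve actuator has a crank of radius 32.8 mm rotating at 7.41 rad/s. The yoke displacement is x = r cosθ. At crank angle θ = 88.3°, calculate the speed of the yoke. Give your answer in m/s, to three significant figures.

ω = 7.41 rad/s
x = r cosθ ⇒ ẋ = −rω sinθ.
|v| = rω|sinθ| = 0.0328·7.41·|sin 88.3°| = 0.24294 m/s.

0.243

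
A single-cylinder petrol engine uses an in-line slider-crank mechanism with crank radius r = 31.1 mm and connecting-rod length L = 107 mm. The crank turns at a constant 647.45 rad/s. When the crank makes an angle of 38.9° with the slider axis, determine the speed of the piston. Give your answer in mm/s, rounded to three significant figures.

15600

ω = 647.5 rad/s
For an in-line slider-crank, x = r cosθ + √(L² − r² sin²θ), so v = −rω sinθ·[1 + r cosθ/√(L² − r² sin²θ)].
With r = 0.0311 m, L = 0.107 m, θ = 38.9°: √(L² − r² sin²θ) = 0.1052 m.
v = −0.0311·647.5·0.62796·[1 + 0.0311·0.77824/0.1052] = -15.554 m/s.
|v| = 15.554 m/s = 15554 mm/s.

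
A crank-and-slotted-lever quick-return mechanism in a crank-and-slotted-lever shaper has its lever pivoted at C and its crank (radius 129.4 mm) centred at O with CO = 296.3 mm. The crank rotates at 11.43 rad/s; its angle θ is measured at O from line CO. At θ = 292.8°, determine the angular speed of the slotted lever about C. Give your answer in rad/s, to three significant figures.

ω = 11.43 rad/s
Crank pin A relative to C: A = (d + r cosθ, r sinθ); lever angle φ = atan2(r sinθ, d + r cosθ).
Differentiating tanφ: φ̇ = rω(d cosθ + r)/(d² + r² + 2dr cosθ).
d² + r² + 2dr cosθ = |CA|² = 0.134254 m²;  d cosθ + r = +0.24422 m.
|ω_lever| = |0.1294·11.43·+0.24422| / 0.134254 = 2.6905 rad/s.

2.69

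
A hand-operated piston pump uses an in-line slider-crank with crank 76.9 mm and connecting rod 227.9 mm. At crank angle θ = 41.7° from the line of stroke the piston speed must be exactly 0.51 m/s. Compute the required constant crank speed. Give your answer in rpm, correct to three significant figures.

75.6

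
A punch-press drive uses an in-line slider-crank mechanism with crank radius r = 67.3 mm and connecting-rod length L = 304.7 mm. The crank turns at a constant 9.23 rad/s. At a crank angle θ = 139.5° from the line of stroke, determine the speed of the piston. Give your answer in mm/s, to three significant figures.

335

ω = 9.23 rad/s
For an in-line slider-crank, x = r cosθ + √(L² − r² sin²θ), so v = −rω sinθ·[1 + r cosθ/√(L² − r² sin²θ)].
With r = 0.0673 m, L = 0.3047 m, θ = 139.5°: √(L² − r² sin²θ) = 0.30155 m.
v = −0.0673·9.23·0.64945·[1 + 0.0673·-0.76041/0.30155] = -0.33496 m/s.
|v| = 0.33496 m/s = 334.96 mm/s.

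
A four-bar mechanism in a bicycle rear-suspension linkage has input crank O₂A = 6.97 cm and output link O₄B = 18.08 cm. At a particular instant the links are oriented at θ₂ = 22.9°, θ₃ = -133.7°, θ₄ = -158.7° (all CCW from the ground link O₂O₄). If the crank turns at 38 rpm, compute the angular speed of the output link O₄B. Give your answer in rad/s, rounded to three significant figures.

1.44

ω₂ = 3.979 rad/s (from 38 rpm).
Differentiating the loop-closure r₂e^{iθ₂}+r₃e^{iθ₃}=r₁+r₄e^{iθ₄} gives r₂ω₂e^{iθ₂}+r₃ω₃e^{iθ₃}=r₄ω₄e^{iθ₄}.
Eliminating the other unknown: ω₄ = r₂ω₂ sin(θ₂−θ₃) / [r₄ sin(θ₄−θ₃)].
Numerator sine = +0.39715; denominator sine = -0.42262.
Result = 0.0697·3.979·(+0.39715) / (0.1808·(-0.42262)) = -1.4416 rad/s; magnitude 1.4416 rad/s.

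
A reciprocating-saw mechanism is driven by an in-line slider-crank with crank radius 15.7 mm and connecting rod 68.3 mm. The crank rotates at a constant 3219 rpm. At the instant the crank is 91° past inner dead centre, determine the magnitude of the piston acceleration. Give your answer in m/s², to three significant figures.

ω = 2π·3219/60 = 337.1 rad/s
x(θ) = r cosθ + √(L² − r² sin²θ); with ω constant, a = ω²·d²x/dθ².
d²x/dθ² = −r cosθ − r²(cos2θ)/√u − r⁴ sin²2θ/(4u^{3/2}),  u = L² − r² sin²θ = 0.00441848 m².
Substituting r = 0.0157 m, L = 0.0683 m, θ = 91°: d²x/dθ² = +0.0039799 m.
a = ω²·d²x/dθ² = (337.1)²·(+0.0039799) = +452.24 m/s²;  |a| = 452.24 m/s².

452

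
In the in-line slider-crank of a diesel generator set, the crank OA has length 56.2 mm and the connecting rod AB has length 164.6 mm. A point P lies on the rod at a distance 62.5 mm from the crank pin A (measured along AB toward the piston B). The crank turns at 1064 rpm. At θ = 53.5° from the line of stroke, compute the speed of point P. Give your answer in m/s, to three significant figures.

ω = 111.4 rad/s.  Crank-pin speed |V_A| = rω = 6.2619 m/s, perpendicular to OA.
Rod angle: sinφ = −(r/L) sinθ ⇒ φ = -15.930°; ω_rod = −rω cosθ/√(L²−r²sin²θ) = -23.533 rad/s.
V_P = V_A + ω_rod × AP, with AP = 0.0625 m along the rod.
Components: V_Px = −rω sinθ − a·ω_rod·sinφ = -5.4374 m/s;  V_Py = rω cosθ + a·ω_rod·cosφ = +2.3104 m/s.
|V_P| = √(V_Px² + V_Py²) = 5.9079 m/s.

5.91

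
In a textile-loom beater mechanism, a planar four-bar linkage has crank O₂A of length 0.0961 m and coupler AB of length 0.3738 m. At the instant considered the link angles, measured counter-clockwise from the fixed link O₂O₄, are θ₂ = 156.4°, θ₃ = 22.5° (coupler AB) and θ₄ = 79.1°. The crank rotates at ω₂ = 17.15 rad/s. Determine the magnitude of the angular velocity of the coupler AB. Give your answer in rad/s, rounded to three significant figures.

5.15

ω₂ = 17.15 rad/s
Differentiating the loop-closure r₂e^{iθ₂}+r₃e^{iθ₃}=r₁+r₄e^{iθ₄} gives r₂ω₂e^{iθ₂}+r₃ω₃e^{iθ₃}=r₄ω₄e^{iθ₄}.
Eliminating the other unknown: ω₃ = r₂ω₂ sin(θ₄−θ₂) / [r₃ sin(θ₃−θ₄)].
Numerator sine = -0.97553; denominator sine = -0.83485.
Result = 0.0961·17.15·(-0.97553) / (0.3738·(-0.83485)) = +5.1521 rad/s; magnitude 5.1521 rad/s.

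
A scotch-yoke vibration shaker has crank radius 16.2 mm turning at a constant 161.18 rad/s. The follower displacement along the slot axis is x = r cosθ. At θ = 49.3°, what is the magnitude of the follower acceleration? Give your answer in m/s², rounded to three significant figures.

ω = 161.2 rad/s
x = r cosθ ⇒ ẍ = −rω² cosθ (ω constant).
|a| = rω²|cosθ| = 0.0162·(161.2)²·|cos 49.3°| = 274.44 m/s².

274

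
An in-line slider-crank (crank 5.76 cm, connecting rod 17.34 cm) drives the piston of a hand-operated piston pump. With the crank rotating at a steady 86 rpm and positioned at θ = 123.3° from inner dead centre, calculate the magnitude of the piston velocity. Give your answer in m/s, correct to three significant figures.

0.351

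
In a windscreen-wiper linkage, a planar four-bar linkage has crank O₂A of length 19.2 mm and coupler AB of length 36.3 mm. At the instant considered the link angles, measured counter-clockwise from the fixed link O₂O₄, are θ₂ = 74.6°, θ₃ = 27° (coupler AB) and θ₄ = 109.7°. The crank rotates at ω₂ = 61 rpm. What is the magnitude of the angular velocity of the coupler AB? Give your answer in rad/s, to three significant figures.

ω₂ = 6.388 rad/s (from 61 rpm).
Differentiating the loop-closure r₂e^{iθ₂}+r₃e^{iθ₃}=r₁+r₄e^{iθ₄} gives r₂ω₂e^{iθ₂}+r₃ω₃e^{iθ₃}=r₄ω₄e^{iθ₄}.
Eliminating the other unknown: ω₃ = r₂ω₂ sin(θ₄−θ₂) / [r₃ sin(θ₃−θ₄)].
Numerator sine = +0.57501; denominator sine = -0.99189.
Result = 0.0192·6.388·(+0.57501) / (0.0363·(-0.99189)) = -1.9587 rad/s; magnitude 1.9587 rad/s.

1.96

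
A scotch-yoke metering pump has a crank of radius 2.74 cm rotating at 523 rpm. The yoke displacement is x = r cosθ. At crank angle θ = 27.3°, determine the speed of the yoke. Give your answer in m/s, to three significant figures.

0.688

ω = 54.77 rad/s (from 523 rpm).
x = r cosθ ⇒ ẋ = −rω sinθ.
|v| = rω|sinθ| = 0.0274·54.77·|sin 27.3°| = 0.68827 m/s.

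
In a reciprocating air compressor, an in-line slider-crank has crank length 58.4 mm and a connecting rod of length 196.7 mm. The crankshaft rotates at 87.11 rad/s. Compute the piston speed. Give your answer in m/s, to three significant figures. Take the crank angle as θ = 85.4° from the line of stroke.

ω = 87.11 rad/s
For an in-line slider-crank, x = r cosθ + √(L² − r² sin²θ), so v = −rω sinθ·[1 + r cosθ/√(L² − r² sin²θ)].
With r = 0.0584 m, L = 0.1967 m, θ = 85.4°: √(L² − r² sin²θ) = 0.18789 m.
v = −0.0584·87.11·0.99678·[1 + 0.0584·0.08020/0.18789] = -5.1972 m/s.
|v| = 5.1972 m/s.

5.20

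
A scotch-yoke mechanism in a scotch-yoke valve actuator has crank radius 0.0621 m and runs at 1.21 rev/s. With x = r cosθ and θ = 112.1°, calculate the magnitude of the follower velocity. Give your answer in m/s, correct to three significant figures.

0.437

ω = 7.603 rad/s (from 1.21 rev/s).
x = r cosθ ⇒ ẋ = −rω sinθ.
|v| = rω|sinθ| = 0.0621·7.603·|sin 112.1°| = 0.43744 m/s.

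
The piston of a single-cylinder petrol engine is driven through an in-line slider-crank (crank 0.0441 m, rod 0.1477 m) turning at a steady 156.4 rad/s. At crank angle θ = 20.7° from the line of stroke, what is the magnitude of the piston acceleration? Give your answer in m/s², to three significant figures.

ω = 156.4 rad/s
x(θ) = r cosθ + √(L² − r² sin²θ); with ω constant, a = ω²·d²x/dθ².
d²x/dθ² = −r cosθ − r²(cos2θ)/√u − r⁴ sin²2θ/(4u^{3/2}),  u = L² − r² sin²θ = 0.0215723 m².
Substituting r = 0.0441 m, L = 0.1477 m, θ = 20.7°: d²x/dθ² = -0.051316 m.
a = ω²·d²x/dθ² = (156.4)²·(-0.051316) = -1255.2 m/s²;  |a| = 1255.2 m/s².

1260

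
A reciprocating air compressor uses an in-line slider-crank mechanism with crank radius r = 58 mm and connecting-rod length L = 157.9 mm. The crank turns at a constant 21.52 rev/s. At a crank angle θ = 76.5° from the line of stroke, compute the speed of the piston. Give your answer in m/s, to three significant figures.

8.33

ω = 2π·21.5 = 135.2 rad/s
For an in-line slider-crank, x = r cosθ + √(L² − r² sin²θ), so v = −rω sinθ·[1 + r cosθ/√(L² − r² sin²θ)].
With r = 0.058 m, L = 0.1579 m, θ = 76.5°: √(L² − r² sin²θ) = 0.14748 m.
v = −0.058·135.2·0.97237·[1 + 0.058·0.23345/0.14748] = -8.3258 m/s.
|v| = 8.3258 m/s.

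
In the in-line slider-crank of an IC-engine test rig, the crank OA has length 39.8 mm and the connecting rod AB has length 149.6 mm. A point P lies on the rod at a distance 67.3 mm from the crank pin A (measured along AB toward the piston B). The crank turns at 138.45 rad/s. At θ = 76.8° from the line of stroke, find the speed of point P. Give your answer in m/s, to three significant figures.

5.56

ω = 138.4 rad/s.  Crank-pin speed |V_A| = rω = 5.5103 m/s, perpendicular to OA.
Rod angle: sinφ = −(r/L) sinθ ⇒ φ = -15.012°; ω_rod = −rω cosθ/√(L²−r²sin²θ) = -8.7082 rad/s.
V_P = V_A + ω_rod × AP, with AP = 0.0673 m along the rod.
Components: V_Px = −rω sinθ − a·ω_rod·sinφ = -5.5165 m/s;  V_Py = rω cosθ + a·ω_rod·cosφ = +0.69222 m/s.
|V_P| = √(V_Px² + V_Py²) = 5.5598 m/s.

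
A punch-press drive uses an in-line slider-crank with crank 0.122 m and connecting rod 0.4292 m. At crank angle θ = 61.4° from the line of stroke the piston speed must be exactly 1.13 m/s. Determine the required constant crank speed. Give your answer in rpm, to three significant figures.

88.3

For an in-line slider-crank, |v_piston| = rω|sinθ|·[1 + r cosθ/√(L² − r² sin²θ)].
With r = 0.122 m, L = 0.4292 m, θ = 61.4°: the bracketed kinematic factor |dx/dθ| = 0.12216 m.
ω = v/|dx/dθ| = 1.13/0.12216 = 9.2498 rad/s.
N = 60ω/(2π) = 88.329 rpm.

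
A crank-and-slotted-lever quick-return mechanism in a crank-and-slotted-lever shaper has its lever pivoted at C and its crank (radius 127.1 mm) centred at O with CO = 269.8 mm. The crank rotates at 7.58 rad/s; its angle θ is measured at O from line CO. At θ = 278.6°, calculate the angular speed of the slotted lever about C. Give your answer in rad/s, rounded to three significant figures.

ω = 7.58 rad/s
Crank pin A relative to C: A = (d + r cosθ, r sinθ); lever angle φ = atan2(r sinθ, d + r cosθ).
Differentiating tanφ: φ̇ = rω(d cosθ + r)/(d² + r² + 2dr cosθ).
d² + r² + 2dr cosθ = |CA|² = 0.0992021 m²;  d cosθ + r = +0.16744 m.
|ω_lever| = |0.1271·7.58·+0.16744| / 0.0992021 = 1.6262 rad/s.

1.63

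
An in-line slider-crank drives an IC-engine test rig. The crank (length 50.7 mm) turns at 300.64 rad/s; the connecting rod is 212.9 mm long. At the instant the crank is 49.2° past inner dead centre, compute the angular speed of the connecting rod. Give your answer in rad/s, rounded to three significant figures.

ω = 300.6 rad/s
The rod makes angle φ with the slider axis where L sinφ = r sinθ; differentiating, L cosφ·φ̇ = r ω cosθ.
L cosφ = √(L² − r² sin²θ) = 0.20941 m.
|ω_rod| = r ω |cosθ| / √(L² − r² sin²θ) = 0.0507·300.6·0.65342/0.20941 = 47.56 rad/s.

47.6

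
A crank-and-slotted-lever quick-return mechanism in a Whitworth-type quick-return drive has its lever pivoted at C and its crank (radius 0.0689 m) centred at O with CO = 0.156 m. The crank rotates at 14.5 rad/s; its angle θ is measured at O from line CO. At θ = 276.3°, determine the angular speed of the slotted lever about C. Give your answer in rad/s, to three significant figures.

2.73

ω = 14.5 rad/s
Crank pin A relative to C: A = (d + r cosθ, r sinθ); lever angle φ = atan2(r sinθ, d + r cosθ).
Differentiating tanφ: φ̇ = rω(d cosθ + r)/(d² + r² + 2dr cosθ).
d² + r² + 2dr cosθ = |CA|² = 0.0314421 m²;  d cosθ + r = +0.086019 m.
|ω_lever| = |0.0689·14.5·+0.086019| / 0.0314421 = 2.7332 rad/s.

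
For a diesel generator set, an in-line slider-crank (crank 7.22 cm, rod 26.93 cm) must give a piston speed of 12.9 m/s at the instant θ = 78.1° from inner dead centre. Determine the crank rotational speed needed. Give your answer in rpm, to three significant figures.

1650

For an in-line slider-crank, |v_piston| = rω|sinθ|·[1 + r cosθ/√(L² − r² sin²θ)].
With r = 0.0722 m, L = 0.2693 m, θ = 78.1°: the bracketed kinematic factor |dx/dθ| = 0.074696 m.
ω = v/|dx/dθ| = 12.9/0.074696 = 172.7 rad/s.
N = 60ω/(2π) = 1649.2 rpm.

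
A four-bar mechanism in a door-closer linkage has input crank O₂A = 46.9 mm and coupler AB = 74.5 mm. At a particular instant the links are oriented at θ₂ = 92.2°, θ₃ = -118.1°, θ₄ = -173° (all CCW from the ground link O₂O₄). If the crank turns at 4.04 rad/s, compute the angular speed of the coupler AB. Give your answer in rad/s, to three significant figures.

3.10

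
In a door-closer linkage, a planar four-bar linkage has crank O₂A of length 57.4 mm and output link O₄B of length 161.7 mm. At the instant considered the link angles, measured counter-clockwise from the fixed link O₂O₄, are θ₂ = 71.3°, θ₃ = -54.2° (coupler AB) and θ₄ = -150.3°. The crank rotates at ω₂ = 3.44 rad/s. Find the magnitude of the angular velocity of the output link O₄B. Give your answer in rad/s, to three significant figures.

1.000

ω₂ = 3.44 rad/s
Differentiating the loop-closure r₂e^{iθ₂}+r₃e^{iθ₃}=r₁+r₄e^{iθ₄} gives r₂ω₂e^{iθ₂}+r₃ω₃e^{iθ₃}=r₄ω₄e^{iθ₄}.
Eliminating the other unknown: ω₄ = r₂ω₂ sin(θ₂−θ₃) / [r₄ sin(θ₄−θ₃)].
Numerator sine = +0.81412; denominator sine = -0.99434.
Result = 0.0574·3.44·(+0.81412) / (0.1617·(-0.99434)) = -0.9998 rad/s; magnitude 0.9998 rad/s.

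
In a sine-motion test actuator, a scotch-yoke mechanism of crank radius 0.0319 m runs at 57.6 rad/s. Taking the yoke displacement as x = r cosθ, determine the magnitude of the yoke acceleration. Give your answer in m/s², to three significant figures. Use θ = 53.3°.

ω = 57.6 rad/s
x = r cosθ ⇒ ẍ = −rω² cosθ (ω constant).
|a| = rω²|cosθ| = 0.0319·(57.6)²·|cos 53.3°| = 63.251 m/s².

63.3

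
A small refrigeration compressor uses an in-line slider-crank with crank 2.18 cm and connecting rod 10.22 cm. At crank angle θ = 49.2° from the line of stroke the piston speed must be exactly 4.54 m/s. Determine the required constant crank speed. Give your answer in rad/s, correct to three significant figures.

241

For an in-line slider-crank, |v_piston| = rω|sinθ|·[1 + r cosθ/√(L² − r² sin²θ)].
With r = 0.0218 m, L = 0.1022 m, θ = 49.2°: the bracketed kinematic factor |dx/dθ| = 0.018833 m.
ω = v/|dx/dθ| = 4.54/0.018833 = 241.06 rad/s.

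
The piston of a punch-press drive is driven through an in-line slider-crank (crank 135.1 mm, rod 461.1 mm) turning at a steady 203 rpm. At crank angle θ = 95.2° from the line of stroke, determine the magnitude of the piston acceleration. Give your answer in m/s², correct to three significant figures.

ω = 2π·203/60 = 21.26 rad/s
x(θ) = r cosθ + √(L² − r² sin²θ); with ω constant, a = ω²·d²x/dθ².
d²x/dθ² = −r cosθ − r²(cos2θ)/√u − r⁴ sin²2θ/(4u^{3/2}),  u = L² − r² sin²θ = 0.194511 m².
Substituting r = 0.1351 m, L = 0.4611 m, θ = 95.2°: d²x/dθ² = +0.052918 m.
a = ω²·d²x/dθ² = (21.26)²·(+0.052918) = +23.914 m/s²;  |a| = 23.914 m/s².

23.9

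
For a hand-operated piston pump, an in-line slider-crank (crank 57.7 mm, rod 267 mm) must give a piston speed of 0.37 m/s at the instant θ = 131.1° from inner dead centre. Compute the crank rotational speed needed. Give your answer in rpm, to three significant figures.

For an in-line slider-crank, |v_piston| = rω|sinθ|·[1 + r cosθ/√(L² − r² sin²θ)].
With r = 0.0577 m, L = 0.267 m, θ = 131.1°: the bracketed kinematic factor |dx/dθ| = 0.03722 m.
ω = v/|dx/dθ| = 0.37/0.03722 = 9.9409 rad/s.
N = 60ω/(2π) = 94.928 rpm.

94.9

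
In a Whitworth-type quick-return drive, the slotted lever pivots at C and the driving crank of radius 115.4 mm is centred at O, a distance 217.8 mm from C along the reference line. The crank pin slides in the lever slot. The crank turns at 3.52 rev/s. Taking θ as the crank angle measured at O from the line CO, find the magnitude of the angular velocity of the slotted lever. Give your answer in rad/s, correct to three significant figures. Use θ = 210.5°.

ω = 22.12 rad/s (from 3.52 rev/s).
Crank pin A relative to C: A = (d + r cosθ, r sinθ); lever angle φ = atan2(r sinθ, d + r cosθ).
Differentiating tanφ: φ̇ = rω(d cosθ + r)/(d² + r² + 2dr cosθ).
d² + r² + 2dr cosθ = |CA|² = 0.0174414 m²;  d cosθ + r = -0.072263 m.
|ω_lever| = |0.1154·22.12·-0.072263| / 0.0174414 = 10.575 rad/s.

10.6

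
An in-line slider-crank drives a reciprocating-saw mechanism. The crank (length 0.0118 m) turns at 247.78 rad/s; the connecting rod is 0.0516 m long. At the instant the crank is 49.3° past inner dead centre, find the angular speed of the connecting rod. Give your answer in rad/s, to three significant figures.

ω = 247.8 rad/s
The rod makes angle φ with the slider axis where L sinφ = r sinθ; differentiating, L cosφ·φ̇ = r ω cosθ.
L cosφ = √(L² − r² sin²θ) = 0.050819 m.
|ω_rod| = r ω |cosθ| / √(L² − r² sin²θ) = 0.0118·247.8·0.65210/0.050819 = 37.518 rad/s.

37.5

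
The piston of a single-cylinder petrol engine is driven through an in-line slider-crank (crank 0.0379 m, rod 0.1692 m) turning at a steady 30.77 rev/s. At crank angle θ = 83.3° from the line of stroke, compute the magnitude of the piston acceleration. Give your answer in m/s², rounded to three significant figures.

ω = 2π·30.8 = 193.3 rad/s
x(θ) = r cosθ + √(L² − r² sin²θ); with ω constant, a = ω²·d²x/dθ².
d²x/dθ² = −r cosθ − r²(cos2θ)/√u − r⁴ sin²2θ/(4u^{3/2}),  u = L² − r² sin²θ = 0.0272118 m².
Substituting r = 0.0379 m, L = 0.1692 m, θ = 83.3°: d²x/dθ² = +0.0040426 m.
a = ω²·d²x/dθ² = (193.3)²·(+0.0040426) = +151.1 m/s²;  |a| = 151.1 m/s².

151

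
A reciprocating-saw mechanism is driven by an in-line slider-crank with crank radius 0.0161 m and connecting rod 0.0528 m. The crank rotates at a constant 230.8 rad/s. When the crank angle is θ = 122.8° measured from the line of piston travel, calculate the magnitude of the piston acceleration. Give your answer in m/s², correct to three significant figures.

ω = 230.8 rad/s
x(θ) = r cosθ + √(L² − r² sin²θ); with ω constant, a = ω²·d²x/dθ².
d²x/dθ² = −r cosθ − r²(cos2θ)/√u − r⁴ sin²2θ/(4u^{3/2}),  u = L² − r² sin²θ = 0.00260469 m².
Substituting r = 0.0161 m, L = 0.0528 m, θ = 122.8°: d²x/dθ² = +0.010715 m.
a = ω²·d²x/dθ² = (230.8)²·(+0.010715) = +570.76 m/s²;  |a| = 570.76 m/s².

571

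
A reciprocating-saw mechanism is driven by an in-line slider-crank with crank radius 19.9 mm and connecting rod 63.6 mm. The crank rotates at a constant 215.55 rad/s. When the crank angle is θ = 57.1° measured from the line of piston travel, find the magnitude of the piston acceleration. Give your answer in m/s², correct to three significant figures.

386

ω = 215.6 rad/s
x(θ) = r cosθ + √(L² − r² sin²θ); with ω constant, a = ω²·d²x/dθ².
d²x/dθ² = −r cosθ − r²(cos2θ)/√u − r⁴ sin²2θ/(4u^{3/2}),  u = L² − r² sin²θ = 0.00376579 m².
Substituting r = 0.0199 m, L = 0.0636 m, θ = 57.1°: d²x/dθ² = -0.008305 m.
a = ω²·d²x/dθ² = (215.6)²·(-0.008305) = -385.86 m/s²;  |a| = 385.86 m/s².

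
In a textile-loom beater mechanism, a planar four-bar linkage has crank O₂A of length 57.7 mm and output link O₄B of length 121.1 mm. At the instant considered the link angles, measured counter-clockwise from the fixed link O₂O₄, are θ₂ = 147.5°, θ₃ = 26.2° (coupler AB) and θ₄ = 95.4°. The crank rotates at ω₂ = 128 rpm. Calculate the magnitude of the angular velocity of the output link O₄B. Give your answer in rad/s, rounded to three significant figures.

5.84

ω₂ = 13.4 rad/s (from 128 rpm).
Differentiating the loop-closure r₂e^{iθ₂}+r₃e^{iθ₃}=r₁+r₄e^{iθ₄} gives r₂ω₂e^{iθ₂}+r₃ω₃e^{iθ₃}=r₄ω₄e^{iθ₄}.
Eliminating the other unknown: ω₄ = r₂ω₂ sin(θ₂−θ₃) / [r₄ sin(θ₄−θ₃)].
Numerator sine = +0.85446; denominator sine = +0.93483.
Result = 0.0577·13.4·(+0.85446) / (0.1211·(+0.93483)) = +5.8376 rad/s; magnitude 5.8376 rad/s.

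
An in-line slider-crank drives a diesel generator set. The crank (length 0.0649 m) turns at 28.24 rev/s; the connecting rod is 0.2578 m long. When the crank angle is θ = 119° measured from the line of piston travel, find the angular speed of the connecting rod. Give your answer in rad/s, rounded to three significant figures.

ω = 177.4 rad/s (converted from 28.24 rev/s).
The rod makes angle φ with the slider axis where L sinφ = r sinθ; differentiating, L cosφ·φ̇ = r ω cosθ.
L cosφ = √(L² − r² sin²θ) = 0.25147 m.
|ω_rod| = r ω |cosθ| / √(L² − r² sin²θ) = 0.0649·177.4·0.48481/0.25147 = 22.201 rad/s.

22.2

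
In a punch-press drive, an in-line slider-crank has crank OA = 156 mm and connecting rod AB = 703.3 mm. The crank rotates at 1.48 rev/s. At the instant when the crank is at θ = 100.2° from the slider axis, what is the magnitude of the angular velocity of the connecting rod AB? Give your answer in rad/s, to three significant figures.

ω = 9.299 rad/s (converted from 1.48 rev/s).
The rod makes angle φ with the slider axis where L sinφ = r sinθ; differentiating, L cosφ·φ̇ = r ω cosθ.
L cosφ = √(L² − r² sin²θ) = 0.68634 m.
|ω_rod| = r ω |cosθ| / √(L² − r² sin²θ) = 0.156·9.299·0.17708/0.68634 = 0.37429 rad/s.

0.374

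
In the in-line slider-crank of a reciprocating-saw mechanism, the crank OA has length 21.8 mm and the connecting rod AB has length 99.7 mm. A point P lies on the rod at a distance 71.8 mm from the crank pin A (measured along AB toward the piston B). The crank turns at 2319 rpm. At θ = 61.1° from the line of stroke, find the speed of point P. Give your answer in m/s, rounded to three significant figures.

5.05

ω = 242.8 rad/s.  Crank-pin speed |V_A| = rω = 5.294 m/s, perpendicular to OA.
Rod angle: sinφ = −(r/L) sinθ ⇒ φ = -11.036°; ω_rod = −rω cosθ/√(L²−r²sin²θ) = -26.146 rad/s.
V_P = V_A + ω_rod × AP, with AP = 0.0718 m along the rod.
Components: V_Px = −rω sinθ − a·ω_rod·sinφ = -4.9941 m/s;  V_Py = rω cosθ + a·ω_rod·cosφ = +0.71597 m/s.
|V_P| = √(V_Px² + V_Py²) = 5.0451 m/s.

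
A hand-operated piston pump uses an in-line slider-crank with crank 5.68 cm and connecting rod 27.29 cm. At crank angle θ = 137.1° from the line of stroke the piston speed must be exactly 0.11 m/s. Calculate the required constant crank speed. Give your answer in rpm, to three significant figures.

32.1

For an in-line slider-crank, |v_piston| = rω|sinθ|·[1 + r cosθ/√(L² − r² sin²θ)].
With r = 0.0568 m, L = 0.2729 m, θ = 137.1°: the bracketed kinematic factor |dx/dθ| = 0.03271 m.
ω = v/|dx/dθ| = 0.11/0.03271 = 3.3629 rad/s.
N = 60ω/(2π) = 32.113 rpm.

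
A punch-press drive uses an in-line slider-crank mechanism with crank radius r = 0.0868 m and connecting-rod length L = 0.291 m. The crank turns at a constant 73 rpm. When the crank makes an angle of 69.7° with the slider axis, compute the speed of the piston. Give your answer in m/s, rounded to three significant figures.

0.689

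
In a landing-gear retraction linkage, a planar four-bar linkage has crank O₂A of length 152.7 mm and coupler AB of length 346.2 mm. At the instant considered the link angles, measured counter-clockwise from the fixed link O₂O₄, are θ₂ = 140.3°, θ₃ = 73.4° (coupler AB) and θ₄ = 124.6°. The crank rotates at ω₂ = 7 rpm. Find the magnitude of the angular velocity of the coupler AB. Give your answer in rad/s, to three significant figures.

0.112

ω₂ = 0.733 rad/s (from 7 rpm).
Differentiating the loop-closure r₂e^{iθ₂}+r₃e^{iθ₃}=r₁+r₄e^{iθ₄} gives r₂ω₂e^{iθ₂}+r₃ω₃e^{iθ₃}=r₄ω₄e^{iθ₄}.
Eliminating the other unknown: ω₃ = r₂ω₂ sin(θ₄−θ₂) / [r₃ sin(θ₃−θ₄)].
Numerator sine = -0.27060; denominator sine = -0.77934.
Result = 0.1527·0.733·(-0.27060) / (0.3462·(-0.77934)) = +0.11226 rad/s; magnitude 0.11226 rad/s.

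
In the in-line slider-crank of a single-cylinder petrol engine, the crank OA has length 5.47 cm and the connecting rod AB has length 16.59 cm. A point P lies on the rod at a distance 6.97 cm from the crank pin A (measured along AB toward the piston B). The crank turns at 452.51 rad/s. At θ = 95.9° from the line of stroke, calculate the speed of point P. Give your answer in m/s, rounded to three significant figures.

ω = 452.5 rad/s.  Crank-pin speed |V_A| = rω = 24.752 m/s, perpendicular to OA.
Rod angle: sinφ = −(r/L) sinθ ⇒ φ = -19.146°; ω_rod = −rω cosθ/√(L²−r²sin²θ) = +16.235 rad/s.
V_P = V_A + ω_rod × AP, with AP = 0.0697 m along the rod.
Components: V_Px = −rω sinθ − a·ω_rod·sinφ = -24.25 m/s;  V_Py = rω cosθ + a·ω_rod·cosφ = -1.4754 m/s.
|V_P| = √(V_Px² + V_Py²) = 24.295 m/s.

24.3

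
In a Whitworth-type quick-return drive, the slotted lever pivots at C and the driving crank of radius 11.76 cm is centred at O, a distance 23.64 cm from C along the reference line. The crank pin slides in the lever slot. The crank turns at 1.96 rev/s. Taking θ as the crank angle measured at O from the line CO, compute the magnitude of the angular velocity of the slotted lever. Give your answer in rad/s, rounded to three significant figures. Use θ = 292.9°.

3.32

ω = 12.32 rad/s (from 1.96 rev/s).
Crank pin A relative to C: A = (d + r cosθ, r sinθ); lever angle φ = atan2(r sinθ, d + r cosθ).
Differentiating tanφ: φ̇ = rω(d cosθ + r)/(d² + r² + 2dr cosθ).
d² + r² + 2dr cosθ = |CA|² = 0.0913505 m²;  d cosθ + r = +0.20959 m.
|ω_lever| = |0.1176·12.32·+0.20959| / 0.0913505 = 3.3228 rad/s.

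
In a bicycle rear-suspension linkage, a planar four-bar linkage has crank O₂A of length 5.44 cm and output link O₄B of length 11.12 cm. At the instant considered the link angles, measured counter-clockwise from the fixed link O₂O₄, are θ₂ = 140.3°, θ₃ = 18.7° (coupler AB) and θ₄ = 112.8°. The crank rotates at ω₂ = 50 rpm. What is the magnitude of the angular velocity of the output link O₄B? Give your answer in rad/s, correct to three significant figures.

2.19

ω₂ = 5.236 rad/s (from 50 rpm).
Differentiating the loop-closure r₂e^{iθ₂}+r₃e^{iθ₃}=r₁+r₄e^{iθ₄} gives r₂ω₂e^{iθ₂}+r₃ω₃e^{iθ₃}=r₄ω₄e^{iθ₄}.
Eliminating the other unknown: ω₄ = r₂ω₂ sin(θ₂−θ₃) / [r₄ sin(θ₄−θ₃)].
Numerator sine = +0.85173; denominator sine = +0.99744.
Result = 0.0544·5.236·(+0.85173) / (0.1112·(+0.99744)) = +2.1873 rad/s; magnitude 2.1873 rad/s.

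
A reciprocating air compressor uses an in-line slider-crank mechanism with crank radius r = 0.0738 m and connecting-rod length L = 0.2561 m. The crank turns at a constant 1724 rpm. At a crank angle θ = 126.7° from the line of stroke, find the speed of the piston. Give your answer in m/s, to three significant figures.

ω = 2π·1724/60 = 180.5 rad/s
For an in-line slider-crank, x = r cosθ + √(L² − r² sin²θ), so v = −rω sinθ·[1 + r cosθ/√(L² − r² sin²θ)].
With r = 0.0738 m, L = 0.2561 m, θ = 126.7°: √(L² − r² sin²θ) = 0.24917 m.
v = −0.0738·180.5·0.80178·[1 + 0.0738·-0.59763/0.24917] = -8.7917 m/s.
|v| = 8.7917 m/s.

8.79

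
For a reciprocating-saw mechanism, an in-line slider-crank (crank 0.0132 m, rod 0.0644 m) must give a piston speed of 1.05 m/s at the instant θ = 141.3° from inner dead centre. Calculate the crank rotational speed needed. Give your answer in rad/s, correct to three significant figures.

For an in-line slider-crank, |v_piston| = rω|sinθ|·[1 + r cosθ/√(L² − r² sin²θ)].
With r = 0.0132 m, L = 0.0644 m, θ = 141.3°: the bracketed kinematic factor |dx/dθ| = 0.006922 m.
ω = v/|dx/dθ| = 1.05/0.006922 = 151.69 rad/s.

152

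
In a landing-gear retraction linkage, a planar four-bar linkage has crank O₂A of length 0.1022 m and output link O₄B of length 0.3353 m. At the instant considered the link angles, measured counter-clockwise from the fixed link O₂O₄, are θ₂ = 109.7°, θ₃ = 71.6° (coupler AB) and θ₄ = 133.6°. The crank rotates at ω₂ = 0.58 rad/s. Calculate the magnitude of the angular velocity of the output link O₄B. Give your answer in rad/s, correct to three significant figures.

0.124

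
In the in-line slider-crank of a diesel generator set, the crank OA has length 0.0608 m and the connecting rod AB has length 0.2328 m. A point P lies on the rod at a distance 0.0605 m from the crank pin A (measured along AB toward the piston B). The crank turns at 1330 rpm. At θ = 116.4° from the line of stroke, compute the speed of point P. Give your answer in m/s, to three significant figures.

ω = 139.3 rad/s.  Crank-pin speed |V_A| = rω = 8.4681 m/s, perpendicular to OA.
Rod angle: sinφ = −(r/L) sinθ ⇒ φ = -13.529°; ω_rod = −rω cosθ/√(L²−r²sin²θ) = +16.635 rad/s.
V_P = V_A + ω_rod × AP, with AP = 0.0605 m along the rod.
Components: V_Px = −rω sinθ − a·ω_rod·sinφ = -7.3495 m/s;  V_Py = rω cosθ + a·ω_rod·cosφ = -2.7867 m/s.
|V_P| = √(V_Px² + V_Py²) = 7.8601 m/s.

7.86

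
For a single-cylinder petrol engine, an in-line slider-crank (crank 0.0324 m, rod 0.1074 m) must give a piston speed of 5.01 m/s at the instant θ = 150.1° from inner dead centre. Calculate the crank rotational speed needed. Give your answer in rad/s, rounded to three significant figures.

For an in-line slider-crank, |v_piston| = rω|sinθ|·[1 + r cosθ/√(L² − r² sin²θ)].
With r = 0.0324 m, L = 0.1074 m, θ = 150.1°: the bracketed kinematic factor |dx/dθ| = 0.011879 m.
ω = v/|dx/dθ| = 5.01/0.011879 = 421.77 rad/s.

422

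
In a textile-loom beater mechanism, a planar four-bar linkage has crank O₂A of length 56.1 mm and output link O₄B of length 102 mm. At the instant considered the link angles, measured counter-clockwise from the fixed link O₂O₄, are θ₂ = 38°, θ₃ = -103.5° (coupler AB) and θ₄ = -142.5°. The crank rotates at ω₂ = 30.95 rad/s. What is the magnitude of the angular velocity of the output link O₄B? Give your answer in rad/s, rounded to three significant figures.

ω₂ = 30.95 rad/s
Differentiating the loop-closure r₂e^{iθ₂}+r₃e^{iθ₃}=r₁+r₄e^{iθ₄} gives r₂ω₂e^{iθ₂}+r₃ω₃e^{iθ₃}=r₄ω₄e^{iθ₄}.
Eliminating the other unknown: ω₄ = r₂ω₂ sin(θ₂−θ₃) / [r₄ sin(θ₄−θ₃)].
Numerator sine = +0.62251; denominator sine = -0.62932.
Result = 0.0561·30.95·(+0.62251) / (0.102·(-0.62932)) = -16.838 rad/s; magnitude 16.838 rad/s.

16.8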